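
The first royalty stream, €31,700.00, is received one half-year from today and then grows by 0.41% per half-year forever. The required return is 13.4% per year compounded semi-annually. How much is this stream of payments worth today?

Periodic rate r = 0.134/2 per half-year.
Growing perpetuity (Gordon): PV = PMT₁ / (r − g) = 31,700 / (r − 0.0041) = €503,974.56.

€503,974.56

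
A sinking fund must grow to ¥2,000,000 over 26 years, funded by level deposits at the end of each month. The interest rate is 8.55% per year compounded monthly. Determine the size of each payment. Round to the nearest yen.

Level ordinary annuity; solve FV = PMT × [((1+r)^n − 1)/r] for PMT.
Periodic rate r = 0.0855/12 per month; n is counted in months.
With n = 312: PMT = 2,000,000 / ([((1+r)^n − 1)/r]) = ¥1,746

¥1,746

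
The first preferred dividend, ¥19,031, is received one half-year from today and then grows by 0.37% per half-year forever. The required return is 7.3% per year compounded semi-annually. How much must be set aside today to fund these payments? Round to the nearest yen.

¥580,213

Periodic rate r = 0.073/2 per half-year.
Growing perpetuity (Gordon): PV = PMT₁ / (r − g) = 19,031 / (r − 0.0037) = ¥580,213.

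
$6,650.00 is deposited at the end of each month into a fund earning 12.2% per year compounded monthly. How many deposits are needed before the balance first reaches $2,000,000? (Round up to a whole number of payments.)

139 payments

Periodic rate r = 0.122/12 per month; n is counted in months.
Ordinary annuity FV: 2,000,000 = 6,650 × [((1+r)^n − 1)/r].
(1+r)^n = 1 + 2,000,000 × r / 6,650, so n = ln(1 + 2,000,000·r/6,650) / ln(1+r) = 138.46.
Round up to a whole number of payments: n = 139.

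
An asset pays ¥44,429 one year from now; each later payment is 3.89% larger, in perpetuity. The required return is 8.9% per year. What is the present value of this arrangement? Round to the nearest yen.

¥886,806

Periodic rate r = 0.089 per year.
Growing perpetuity (Gordon): PV = PMT₁ / (r − g) = 44,429 / (r − 0.0389) = ¥886,806.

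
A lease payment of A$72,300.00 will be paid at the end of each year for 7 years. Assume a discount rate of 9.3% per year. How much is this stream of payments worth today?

This is an ordinary annuity: 7 payments of A$72,300.00 at the end of each year.
Periodic rate r = 0.093 per year.
PV = PMT × [(1 − (1+r)^−n)/r] = 72,300 × [1 − (1+r)^−7] / r = A$360,248.25

A$360,248.25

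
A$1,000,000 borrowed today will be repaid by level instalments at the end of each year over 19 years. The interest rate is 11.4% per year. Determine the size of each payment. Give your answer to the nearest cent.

Level ordinary annuity; solve PV = PMT × [(1 − (1+r)^−n)/r] for PMT.
Periodic rate r = 0.114 per year.
With n = 19: PMT = 1,000,000 / ([(1 − (1+r)^−n)/r]) = A$130,821.31

A$130,821.31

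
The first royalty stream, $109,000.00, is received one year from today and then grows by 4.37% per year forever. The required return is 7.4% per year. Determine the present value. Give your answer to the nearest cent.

$3,597,359.74

Periodic rate r = 0.074 per year.
Growing perpetuity (Gordon): PV = PMT₁ / (r − g) = 109,000 / (r − 0.0437) = $3,597,359.74.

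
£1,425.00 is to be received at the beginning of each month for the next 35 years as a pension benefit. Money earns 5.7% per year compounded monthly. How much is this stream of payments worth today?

£260,232.99

This is an annuity due: 420 payments of £1,425.00 at the beginning of each month.
Periodic rate r = 0.057/12 per month; n is counted in months.
PV = PMT × [(1 − (1+r)^−n)/r] × (1+r) = 1,425 × [1 − (1+r)^−420] / r × (1+r) = £260,232.99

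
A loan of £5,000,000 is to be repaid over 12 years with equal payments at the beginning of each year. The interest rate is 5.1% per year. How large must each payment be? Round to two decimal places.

£539,784.14

Level annuity due; solve PV = PMT × [(1 − (1+r)^−n)/r] × (1+r) for PMT.
Periodic rate r = 0.051 per year.
With n = 12: PMT = 5,000,000 / ([(1 − (1+r)^−n)/r] × (1+r)) = £539,784.14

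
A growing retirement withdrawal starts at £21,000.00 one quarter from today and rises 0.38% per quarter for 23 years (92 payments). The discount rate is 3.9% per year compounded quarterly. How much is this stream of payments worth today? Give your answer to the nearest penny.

Periodic rate r = 0.039/4 per quarter; n is counted in quarters.
Growing ordinary annuity: PV = PMT₁ × [1 − ((1+g)/(1+r))^n] / (r − g) = 21,000 × [1 − ((1+0.0038)/(1+r))^92] / (r − 0.0038) = £1,480,285.86.

£1,480,285.86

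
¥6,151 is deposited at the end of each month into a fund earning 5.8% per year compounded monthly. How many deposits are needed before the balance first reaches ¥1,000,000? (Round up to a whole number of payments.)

121 payments

Periodic rate r = 0.058/12 per month; n is counted in months.
Ordinary annuity FV: 1,000,000 = 6,151 × [((1+r)^n − 1)/r].
(1+r)^n = 1 + 1,000,000 × r / 6,151, so n = ln(1 + 1,000,000·r/6,151) / ln(1+r) = 120.26.
Round up to a whole number of payments: n = 121.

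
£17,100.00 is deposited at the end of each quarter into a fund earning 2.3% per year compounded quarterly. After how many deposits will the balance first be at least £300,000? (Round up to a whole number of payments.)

Periodic rate r = 0.023/4 per quarter; n is counted in quarters.
Ordinary annuity FV: 300,000 = 17,100 × [((1+r)^n − 1)/r].
(1+r)^n = 1 + 300,000 × r / 17,100, so n = ln(1 + 300,000·r/17,100) / ln(1+r) = 16.76.
Round up to a whole number of payments: n = 17.

17 payments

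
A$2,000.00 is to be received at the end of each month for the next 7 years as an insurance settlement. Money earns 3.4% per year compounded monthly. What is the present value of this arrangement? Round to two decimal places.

This is an ordinary annuity: 84 payments of A$2,000.00 at the end of each month.
Periodic rate r = 0.034/12 per month; n is counted in months.
PV = PMT × [(1 − (1+r)^−n)/r] = 2,000 × [1 − (1+r)^−84] / r = A$149,316.71

A$149,316.71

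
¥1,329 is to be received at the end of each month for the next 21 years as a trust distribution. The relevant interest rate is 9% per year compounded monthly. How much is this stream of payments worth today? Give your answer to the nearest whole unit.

¥150,241

This is an ordinary annuity: 252 payments of ¥1,329 at the end of each month.
Periodic rate r = 0.09/12 per month; n is counted in months.
PV = PMT × [(1 − (1+r)^−n)/r] = 1,329 × [1 − (1+r)^−252] / r = ¥150,241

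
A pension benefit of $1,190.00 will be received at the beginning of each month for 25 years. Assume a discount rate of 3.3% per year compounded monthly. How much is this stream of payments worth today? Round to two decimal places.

This is an annuity due: 300 payments of $1,190.00 at the beginning of each month.
Periodic rate r = 0.033/12 per month; n is counted in months.
PV = PMT × [(1 − (1+r)^−n)/r] × (1+r) = 1,190 × [1 − (1+r)^−300] / r × (1+r) = $243,544.10

$243,544.10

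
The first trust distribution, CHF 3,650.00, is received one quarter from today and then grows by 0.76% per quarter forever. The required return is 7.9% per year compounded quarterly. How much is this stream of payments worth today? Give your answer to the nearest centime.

Periodic rate r = 0.079/4 per quarter.
Growing perpetuity (Gordon): PV = PMT₁ / (r − g) = 3,650 / (r − 0.0076) = CHF 300,411.52.

CHF 300,411.52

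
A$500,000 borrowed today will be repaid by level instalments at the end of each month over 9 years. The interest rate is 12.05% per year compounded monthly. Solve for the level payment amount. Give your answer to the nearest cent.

A$7,606.22

Level ordinary annuity; solve PV = PMT × [(1 − (1+r)^−n)/r] for PMT.
Periodic rate r = 0.1205/12 per month; n is counted in months.
With n = 108: PMT = 500,000 / ([(1 − (1+r)^−n)/r]) = A$7,606.22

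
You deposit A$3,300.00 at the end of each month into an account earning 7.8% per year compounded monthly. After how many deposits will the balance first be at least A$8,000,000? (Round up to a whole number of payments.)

Periodic rate r = 0.078/12 per month; n is counted in months.
Ordinary annuity FV: 8,000,000 = 3,300 × [((1+r)^n − 1)/r].
(1+r)^n = 1 + 8,000,000 × r / 3,300, so n = ln(1 + 8,000,000·r/3,300) / ln(1+r) = 435.08.
Round up to a whole number of payments: n = 436.

436 payments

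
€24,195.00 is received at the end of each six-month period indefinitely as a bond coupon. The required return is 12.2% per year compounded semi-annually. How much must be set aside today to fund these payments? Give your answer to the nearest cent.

€396,639.34

Periodic rate r = 0.122/2 per half-year.
Level perpetuity: PV = PMT / r = 24,195 / (0.122/2) = €396,639.34.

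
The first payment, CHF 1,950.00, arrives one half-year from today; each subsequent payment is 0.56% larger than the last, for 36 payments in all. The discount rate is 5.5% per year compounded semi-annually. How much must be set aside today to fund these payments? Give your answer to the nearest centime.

CHF 48,043.90

Periodic rate r = 0.055/2 per half-year; n is counted in half-years.
Growing ordinary annuity: PV = PMT₁ × [1 − ((1+g)/(1+r))^n] / (r − g) = 1,950 × [1 − ((1+0.0056)/(1+r))^36] / (r − 0.0056) = CHF 48,043.90.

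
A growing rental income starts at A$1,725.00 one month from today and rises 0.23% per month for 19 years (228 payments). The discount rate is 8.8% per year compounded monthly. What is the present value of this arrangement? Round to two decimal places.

A$233,338.45

Periodic rate r = 0.088/12 per month; n is counted in months.
Growing ordinary annuity: PV = PMT₁ × [1 − ((1+g)/(1+r))^n] / (r − g) = 1,725 × [1 − ((1+0.0023)/(1+r))^228] / (r − 0.0023) = A$233,338.45.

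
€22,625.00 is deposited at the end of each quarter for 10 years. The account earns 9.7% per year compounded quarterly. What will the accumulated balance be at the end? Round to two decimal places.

This is an ordinary annuity: 40 deposits of €22,625.00 at the end of each quarter.
Periodic rate r = 0.097/4 per quarter; n is counted in quarters.
FV = PMT × [((1+r)^n − 1)/r] = 22,625 × [(1+r)^40 − 1] / r = €1,499,862.65

€1,499,862.65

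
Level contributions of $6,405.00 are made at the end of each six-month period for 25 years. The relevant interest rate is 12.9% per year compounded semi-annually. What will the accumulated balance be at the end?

$2,161,396.50

This is an ordinary annuity: 50 deposits of $6,405.00 at the end of each six-month period.
Periodic rate r = 0.129/2 per half-year; n is counted in half-years.
FV = PMT × [((1+r)^n − 1)/r] = 6,405 × [(1+r)^50 − 1] / r = $2,161,396.50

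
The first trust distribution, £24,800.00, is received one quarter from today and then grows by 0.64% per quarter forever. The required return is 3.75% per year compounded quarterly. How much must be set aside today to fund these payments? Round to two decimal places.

Periodic rate r = 0.0375/4 per quarter.
Growing perpetuity (Gordon): PV = PMT₁ / (r − g) = 24,800 / (r − 0.0064) = £8,336,134.45.

£8,336,134.45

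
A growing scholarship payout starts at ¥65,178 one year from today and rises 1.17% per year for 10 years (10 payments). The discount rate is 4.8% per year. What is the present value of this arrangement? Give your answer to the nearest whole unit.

Periodic rate r = 0.048 per year.
Growing ordinary annuity: PV = PMT₁ × [1 − ((1+g)/(1+r))^n] / (r − g) = 65,178 × [1 − ((1+0.0117)/(1+r))^10] / (r − 0.0117) = ¥533,422.

¥533,422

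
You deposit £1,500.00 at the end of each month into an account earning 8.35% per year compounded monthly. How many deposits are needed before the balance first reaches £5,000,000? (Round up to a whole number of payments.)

460 payments

Periodic rate r = 0.0835/12 per month; n is counted in months.
Ordinary annuity FV: 5,000,000 = 1,500 × [((1+r)^n − 1)/r].
(1+r)^n = 1 + 5,000,000 × r / 1,500, so n = ln(1 + 5,000,000·r/1,500) / ln(1+r) = 459.48.
Round up to a whole number of payments: n = 460.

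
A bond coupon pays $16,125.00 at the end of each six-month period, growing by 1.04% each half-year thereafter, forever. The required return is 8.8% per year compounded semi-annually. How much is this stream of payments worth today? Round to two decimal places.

$479,910.71

Periodic rate r = 0.088/2 per half-year.
Growing perpetuity (Gordon): PV = PMT₁ / (r − g) = 16,125 / (r − 0.0104) = $479,910.71.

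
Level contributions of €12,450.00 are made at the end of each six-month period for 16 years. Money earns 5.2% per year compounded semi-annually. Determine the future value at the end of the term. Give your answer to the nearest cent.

This is an ordinary annuity: 32 deposits of €12,450.00 at the end of each six-month period.
Periodic rate r = 0.052/2 per half-year; n is counted in half-years.
FV = PMT × [((1+r)^n − 1)/r] = 12,450 × [(1+r)^32 − 1] / r = €609,862.18

€609,862.18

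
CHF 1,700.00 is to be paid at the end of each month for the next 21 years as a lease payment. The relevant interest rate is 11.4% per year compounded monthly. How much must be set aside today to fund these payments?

This is an ordinary annuity: 252 payments of CHF 1,700.00 at the end of each month.
Periodic rate r = 0.114/12 per month; n is counted in months.
PV = PMT × [(1 − (1+r)^−n)/r] = 1,700 × [1 − (1+r)^−252] / r = CHF 162,430.34

CHF 162,430.34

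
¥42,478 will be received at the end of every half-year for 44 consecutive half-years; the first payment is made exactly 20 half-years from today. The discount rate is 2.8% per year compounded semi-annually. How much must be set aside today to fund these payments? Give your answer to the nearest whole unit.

Ordinary annuity of 44 payments, first payment at period 20.
Periodic rate r = 0.028/2 per half-year; n is counted in half-years.
The ordinary-annuity PV formula values the stream one period before the first payment (period 19); discount that back 19 periods:
PV₀ = 42,478 × [1 − (1+r)^−44] / r × (1+r)^−19 = ¥1,066,077

¥1,066,077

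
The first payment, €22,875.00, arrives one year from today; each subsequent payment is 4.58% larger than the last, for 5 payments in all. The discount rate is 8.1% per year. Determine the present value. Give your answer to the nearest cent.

Periodic rate r = 0.081 per year.
Growing ordinary annuity: PV = PMT₁ × [1 − ((1+g)/(1+r))^n] / (r − g) = 22,875 × [1 − ((1+0.0458)/(1+r))^5] / (r − 0.0458) = €99,135.03.

€99,135.03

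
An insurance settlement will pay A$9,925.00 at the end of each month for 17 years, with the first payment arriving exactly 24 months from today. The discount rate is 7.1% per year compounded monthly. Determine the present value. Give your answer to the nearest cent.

A$1,025,006.87

Ordinary annuity of 204 payments, first payment at period 24.
Periodic rate r = 0.071/12 per month; n is counted in months.
The ordinary-annuity PV formula values the stream one period before the first payment (period 23); discount that back 23 periods:
PV₀ = 9,925 × [1 − (1+r)^−204] / r × (1+r)^−23 = A$1,025,006.87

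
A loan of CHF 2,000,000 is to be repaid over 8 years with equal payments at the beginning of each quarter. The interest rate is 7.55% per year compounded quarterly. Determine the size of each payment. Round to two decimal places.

CHF 82,281.18

Level annuity due; solve PV = PMT × [(1 − (1+r)^−n)/r] × (1+r) for PMT.
Periodic rate r = 0.0755/4 per quarter; n is counted in quarters.
With n = 32: PMT = 2,000,000 / ([(1 − (1+r)^−n)/r] × (1+r)) = CHF 82,281.18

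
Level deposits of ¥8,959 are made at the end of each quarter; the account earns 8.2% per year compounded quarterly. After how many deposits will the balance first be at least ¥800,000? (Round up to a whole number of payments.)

52 payments

Periodic rate r = 0.082/4 per quarter; n is counted in quarters.
Ordinary annuity FV: 800,000 = 8,959 × [((1+r)^n − 1)/r].
(1+r)^n = 1 + 800,000 × r / 8,959, so n = ln(1 + 800,000·r/8,959) / ln(1+r) = 51.27.
Round up to a whole number of payments: n = 52.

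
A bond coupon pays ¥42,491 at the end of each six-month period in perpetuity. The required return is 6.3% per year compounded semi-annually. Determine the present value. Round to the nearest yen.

Periodic rate r = 0.063/2 per half-year.
Level perpetuity: PV = PMT / r = 42,491 / (0.063/2) = ¥1,348,921.

¥1,348,921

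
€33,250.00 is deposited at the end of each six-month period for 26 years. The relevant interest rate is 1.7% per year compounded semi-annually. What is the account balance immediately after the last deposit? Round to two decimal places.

€2,162,862.86

This is an ordinary annuity: 52 deposits of €33,250.00 at the end of each six-month period.
Periodic rate r = 0.017/2 per half-year; n is counted in half-years.
FV = PMT × [((1+r)^n − 1)/r] = 33,250 × [(1+r)^52 − 1] / r = €2,162,862.86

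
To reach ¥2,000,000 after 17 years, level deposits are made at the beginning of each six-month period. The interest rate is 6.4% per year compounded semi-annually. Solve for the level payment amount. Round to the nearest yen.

¥32,331

Level annuity due; solve FV = PMT × [((1+r)^n − 1)/r] × (1+r) for PMT.
Periodic rate r = 0.064/2 per half-year; n is counted in half-years.
With n = 34: PMT = 2,000,000 / ([((1+r)^n − 1)/r] × (1+r)) = ¥32,331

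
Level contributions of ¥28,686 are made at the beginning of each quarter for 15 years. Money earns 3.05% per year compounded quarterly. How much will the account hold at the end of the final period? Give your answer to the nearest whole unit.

This is an annuity due: 60 deposits of ¥28,686 at the beginning of each quarter.
Periodic rate r = 0.0305/4 per quarter; n is counted in quarters.
FV = PMT × [((1+r)^n − 1)/r] × (1+r) = 28,686 × [(1+r)^60 − 1] / r × (1+r) = ¥2,188,719

¥2,188,719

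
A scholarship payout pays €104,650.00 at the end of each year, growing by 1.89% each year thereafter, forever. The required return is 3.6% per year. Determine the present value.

€6,119,883.04

Periodic rate r = 0.036 per year.
Growing perpetuity (Gordon): PV = PMT₁ / (r − g) = 104,650 / (r − 0.0189) = €6,119,883.04.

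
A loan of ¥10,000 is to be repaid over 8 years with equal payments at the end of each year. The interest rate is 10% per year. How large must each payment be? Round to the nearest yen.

¥1,874

Level ordinary annuity; solve PV = PMT × [(1 − (1+r)^−n)/r] for PMT.
Periodic rate r = 0.1 per year.
With n = 8: PMT = 10,000 / ([(1 − (1+r)^−n)/r]) = ¥1,874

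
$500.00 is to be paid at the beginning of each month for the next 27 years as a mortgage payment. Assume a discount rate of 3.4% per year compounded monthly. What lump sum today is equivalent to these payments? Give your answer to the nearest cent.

$106,211.46

This is an annuity due: 324 payments of $500.00 at the beginning of each month.
Periodic rate r = 0.034/12 per month; n is counted in months.
PV = PMT × [(1 − (1+r)^−n)/r] × (1+r) = 500 × [1 − (1+r)^−324] / r × (1+r) = $106,211.46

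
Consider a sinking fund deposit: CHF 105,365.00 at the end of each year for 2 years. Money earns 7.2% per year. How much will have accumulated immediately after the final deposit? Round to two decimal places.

This is an ordinary annuity: 2 deposits of CHF 105,365.00 at the end of each year.
Periodic rate r = 0.072 per year.
FV = PMT × [((1+r)^n − 1)/r] = 105,365 × [(1+r)^2 − 1] / r = CHF 218,316.28

CHF 218,316.28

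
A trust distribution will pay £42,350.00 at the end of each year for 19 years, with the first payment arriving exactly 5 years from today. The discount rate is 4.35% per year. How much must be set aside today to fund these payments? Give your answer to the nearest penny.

Ordinary annuity of 19 payments, first payment at period 5.
Periodic rate r = 0.0435 per year.
The ordinary-annuity PV formula values the stream one period before the first payment (period 4); discount that back 4 periods:
PV₀ = 42,350 × [1 − (1+r)^−19] / r × (1+r)^−4 = £455,470.22

£455,470.22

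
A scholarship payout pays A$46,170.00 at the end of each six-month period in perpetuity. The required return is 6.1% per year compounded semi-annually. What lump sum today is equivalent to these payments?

Periodic rate r = 0.061/2 per half-year.
Level perpetuity: PV = PMT / r = 46,170 / (0.061/2) = A$1,513,770.49.

A$1,513,770.49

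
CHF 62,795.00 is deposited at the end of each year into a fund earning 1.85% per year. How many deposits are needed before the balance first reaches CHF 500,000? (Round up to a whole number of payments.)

Periodic rate r = 0.0185 per year.
Ordinary annuity FV: 500,000 = 62,795 × [((1+r)^n − 1)/r].
(1+r)^n = 1 + 500,000 × r / 62,795, so n = ln(1 + 500,000·r/62,795) / ln(1+r) = 7.50.
Round up to a whole number of payments: n = 8.

8 payments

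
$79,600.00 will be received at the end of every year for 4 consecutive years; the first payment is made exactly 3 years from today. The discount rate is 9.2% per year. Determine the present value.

$215,313.56

Ordinary annuity of 4 payments, first payment at period 3.
Periodic rate r = 0.092 per year.
The ordinary-annuity PV formula values the stream one period before the first payment (period 2); discount that back 2 periods:
PV₀ = 79,600 × [1 − (1+r)^−4] / r × (1+r)^−2 = $215,313.56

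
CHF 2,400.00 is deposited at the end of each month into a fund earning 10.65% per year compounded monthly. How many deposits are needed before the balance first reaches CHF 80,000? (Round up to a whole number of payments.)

Periodic rate r = 0.1065/12 per month; n is counted in months.
Ordinary annuity FV: 80,000 = 2,400 × [((1+r)^n − 1)/r].
(1+r)^n = 1 + 80,000 × r / 2,400, so n = ln(1 + 80,000·r/2,400) / ln(1+r) = 29.33.
Round up to a whole number of payments: n = 30.

30 payments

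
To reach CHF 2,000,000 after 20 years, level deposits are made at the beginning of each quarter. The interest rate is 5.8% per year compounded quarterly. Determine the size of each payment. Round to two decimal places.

CHF 13,212.79

Level annuity due; solve FV = PMT × [((1+r)^n − 1)/r] × (1+r) for PMT.
Periodic rate r = 0.058/4 per quarter; n is counted in quarters.
With n = 80: PMT = 2,000,000 / ([((1+r)^n − 1)/r] × (1+r)) = CHF 13,212.79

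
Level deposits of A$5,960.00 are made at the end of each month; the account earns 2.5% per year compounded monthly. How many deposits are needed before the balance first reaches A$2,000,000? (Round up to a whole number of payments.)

Periodic rate r = 0.025/12 per month; n is counted in months.
Ordinary annuity FV: 2,000,000 = 5,960 × [((1+r)^n − 1)/r].
(1+r)^n = 1 + 2,000,000 × r / 5,960, so n = ln(1 + 2,000,000·r/5,960) / ln(1+r) = 254.71.
Round up to a whole number of payments: n = 255.

255 payments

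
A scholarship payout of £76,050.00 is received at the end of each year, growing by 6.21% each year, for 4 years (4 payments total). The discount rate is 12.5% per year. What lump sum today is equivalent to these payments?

Periodic rate r = 0.125 per year.
Growing ordinary annuity: PV = PMT₁ × [1 − ((1+g)/(1+r))^n] / (r − g) = 76,050 × [1 − ((1+0.0621)/(1+r))^4] / (r − 0.0621) = £248,555.92.

£248,555.92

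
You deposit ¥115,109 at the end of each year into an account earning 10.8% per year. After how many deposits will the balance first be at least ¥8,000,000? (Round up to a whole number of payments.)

21 payments

Periodic rate r = 0.108 per year.
Ordinary annuity FV: 8,000,000 = 115,109 × [((1+r)^n − 1)/r].
(1+r)^n = 1 + 8,000,000 × r / 115,109, so n = ln(1 + 8,000,000·r/115,109) / ln(1+r) = 20.87.
Round up to a whole number of payments: n = 21.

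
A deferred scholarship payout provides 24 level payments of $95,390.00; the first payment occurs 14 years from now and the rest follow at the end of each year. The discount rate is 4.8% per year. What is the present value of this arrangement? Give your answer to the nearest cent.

$729,684.75

Ordinary annuity of 24 payments, first payment at period 14.
Periodic rate r = 0.048 per year.
The ordinary-annuity PV formula values the stream one period before the first payment (period 13); discount that back 13 periods:
PV₀ = 95,390 × [1 − (1+r)^−24] / r × (1+r)^−13 = $729,684.75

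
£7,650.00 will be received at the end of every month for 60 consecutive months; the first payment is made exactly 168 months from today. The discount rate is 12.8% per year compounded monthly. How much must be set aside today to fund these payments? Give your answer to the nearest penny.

£57,418.40

Ordinary annuity of 60 payments, first payment at period 168.
Periodic rate r = 0.128/12 per month; n is counted in months.
The ordinary-annuity PV formula values the stream one period before the first payment (period 167); discount that back 167 periods:
PV₀ = 7,650 × [1 − (1+r)^−60] / r × (1+r)^−167 = £57,418.40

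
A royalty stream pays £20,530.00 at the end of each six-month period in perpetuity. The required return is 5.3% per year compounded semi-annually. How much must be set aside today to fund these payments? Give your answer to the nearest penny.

Periodic rate r = 0.053/2 per half-year.
Level perpetuity: PV = PMT / r = 20,530 / (0.053/2) = £774,716.98.

£774,716.98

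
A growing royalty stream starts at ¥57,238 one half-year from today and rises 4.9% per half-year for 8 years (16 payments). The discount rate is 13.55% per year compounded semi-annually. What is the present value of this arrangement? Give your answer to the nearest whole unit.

Periodic rate r = 0.1355/2 per half-year; n is counted in half-years.
Growing ordinary annuity: PV = PMT₁ × [1 − ((1+g)/(1+r))^n] / (r − g) = 57,238 × [1 − ((1+0.049)/(1+r))^16] / (r − 0.049) = ¥753,488.

¥753,488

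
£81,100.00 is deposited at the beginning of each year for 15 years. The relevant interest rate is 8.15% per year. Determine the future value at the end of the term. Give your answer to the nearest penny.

£2,409,488.87

This is an annuity due: 15 deposits of £81,100.00 at the beginning of each year.
Periodic rate r = 0.0815 per year.
FV = PMT × [((1+r)^n − 1)/r] × (1+r) = 81,100 × [(1+r)^15 − 1] / r × (1+r) = £2,409,488.87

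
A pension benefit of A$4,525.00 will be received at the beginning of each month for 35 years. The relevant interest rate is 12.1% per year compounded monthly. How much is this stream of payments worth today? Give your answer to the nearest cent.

A$446,581.15

This is an annuity due: 420 payments of A$4,525.00 at the beginning of each month.
Periodic rate r = 0.121/12 per month; n is counted in months.
PV = PMT × [(1 − (1+r)^−n)/r] × (1+r) = 4,525 × [1 − (1+r)^−420] / r × (1+r) = A$446,581.15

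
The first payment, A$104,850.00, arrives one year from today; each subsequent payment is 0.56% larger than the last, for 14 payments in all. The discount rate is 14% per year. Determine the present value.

A$645,406.83

Periodic rate r = 0.14 per year.
Growing ordinary annuity: PV = PMT₁ × [1 − ((1+g)/(1+r))^n] / (r − g) = 104,850 × [1 − ((1+0.0056)/(1+r))^14] / (r − 0.0056) = A$645,406.83.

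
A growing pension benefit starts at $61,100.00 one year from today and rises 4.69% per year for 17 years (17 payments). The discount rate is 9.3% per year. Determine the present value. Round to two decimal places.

Periodic rate r = 0.093 per year.
Growing ordinary annuity: PV = PMT₁ × [1 − ((1+g)/(1+r))^n] / (r − g) = 61,100 × [1 − ((1+0.0469)/(1+r))^17] / (r − 0.0469) = $688,311.41.

$688,311.41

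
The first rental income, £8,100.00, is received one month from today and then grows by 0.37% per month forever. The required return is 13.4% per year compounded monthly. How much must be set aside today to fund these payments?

£1,084,821.43

Periodic rate r = 0.134/12 per month.
Growing perpetuity (Gordon): PV = PMT₁ / (r − g) = 8,100 / (r − 0.0037) = £1,084,821.43.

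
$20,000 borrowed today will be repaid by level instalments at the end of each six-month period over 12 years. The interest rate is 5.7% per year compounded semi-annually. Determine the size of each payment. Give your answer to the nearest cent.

Level ordinary annuity; solve PV = PMT × [(1 − (1+r)^−n)/r] for PMT.
Periodic rate r = 0.057/2 per half-year; n is counted in half-years.
With n = 24: PMT = 20,000 / ([(1 − (1+r)^−n)/r]) = $1,161.95

$1,161.95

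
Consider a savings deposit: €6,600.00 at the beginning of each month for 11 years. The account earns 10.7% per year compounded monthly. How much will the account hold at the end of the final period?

This is an annuity due: 132 deposits of €6,600.00 at the beginning of each month.
Periodic rate r = 0.107/12 per month; n is counted in months.
FV = PMT × [((1+r)^n − 1)/r] × (1+r) = 6,600 × [(1+r)^132 − 1] / r × (1+r) = €1,663,650.28

€1,663,650.28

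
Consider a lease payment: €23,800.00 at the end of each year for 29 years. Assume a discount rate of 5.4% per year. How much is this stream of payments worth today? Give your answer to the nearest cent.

This is an ordinary annuity: 29 payments of €23,800.00 at the end of each year.
Periodic rate r = 0.054 per year.
PV = PMT × [(1 − (1+r)^−n)/r] = 23,800 × [1 − (1+r)^−29] / r = €344,843.64

€344,843.64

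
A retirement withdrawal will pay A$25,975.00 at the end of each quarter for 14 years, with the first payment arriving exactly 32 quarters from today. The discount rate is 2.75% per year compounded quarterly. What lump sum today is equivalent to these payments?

A$973,548.70

Ordinary annuity of 56 payments, first payment at period 32.
Periodic rate r = 0.0275/4 per quarter; n is counted in quarters.
The ordinary-annuity PV formula values the stream one period before the first payment (period 31); discount that back 31 periods:
PV₀ = 25,975 × [1 − (1+r)^−56] / r × (1+r)^−31 = A$973,548.70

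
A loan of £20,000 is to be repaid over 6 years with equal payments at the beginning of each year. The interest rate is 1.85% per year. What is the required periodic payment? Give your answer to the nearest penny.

£3,487.94

Level annuity due; solve PV = PMT × [(1 − (1+r)^−n)/r] × (1+r) for PMT.
Periodic rate r = 0.0185 per year.
With n = 6: PMT = 20,000 / ([(1 − (1+r)^−n)/r] × (1+r)) = £3,487.94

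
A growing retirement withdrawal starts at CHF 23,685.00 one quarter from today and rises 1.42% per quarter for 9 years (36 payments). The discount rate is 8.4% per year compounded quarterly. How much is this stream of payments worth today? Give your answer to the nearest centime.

CHF 744,746.88

Periodic rate r = 0.084/4 per quarter; n is counted in quarters.
Growing ordinary annuity: PV = PMT₁ × [1 − ((1+g)/(1+r))^n] / (r − g) = 23,685 × [1 − ((1+0.0142)/(1+r))^36] / (r − 0.0142) = CHF 744,746.88.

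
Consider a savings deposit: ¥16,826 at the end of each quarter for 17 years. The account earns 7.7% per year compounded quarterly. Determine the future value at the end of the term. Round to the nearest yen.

This is an ordinary annuity: 68 deposits of ¥16,826 at the end of each quarter.
Periodic rate r = 0.077/4 per quarter; n is counted in quarters.
FV = PMT × [((1+r)^n − 1)/r] = 16,826 × [(1+r)^68 − 1] / r = ¥2,322,160

¥2,322,160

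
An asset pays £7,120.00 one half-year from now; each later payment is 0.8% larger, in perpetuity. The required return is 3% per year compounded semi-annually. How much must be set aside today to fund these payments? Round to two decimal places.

Periodic rate r = 0.03/2 per half-year.
Growing perpetuity (Gordon): PV = PMT₁ / (r − g) = 7,120 / (r − 0.008) = £1,017,142.86.

£1,017,142.86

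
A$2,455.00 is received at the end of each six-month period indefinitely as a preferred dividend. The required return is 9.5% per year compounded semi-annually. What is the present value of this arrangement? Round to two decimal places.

A$51,684.21

Periodic rate r = 0.095/2 per half-year.
Level perpetuity: PV = PMT / r = 2,455 / (0.095/2) = A$51,684.21.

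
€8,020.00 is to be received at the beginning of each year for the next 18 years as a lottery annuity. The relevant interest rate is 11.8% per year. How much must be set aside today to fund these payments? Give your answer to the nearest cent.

€65,781.84

This is an annuity due: 18 payments of €8,020.00 at the beginning of each year.
Periodic rate r = 0.118 per year.
PV = PMT × [(1 − (1+r)^−n)/r] × (1+r) = 8,020 × [1 − (1+r)^−18] / r × (1+r) = €65,781.84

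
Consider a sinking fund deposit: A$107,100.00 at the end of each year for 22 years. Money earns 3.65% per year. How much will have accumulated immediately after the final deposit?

This is an ordinary annuity: 22 deposits of A$107,100.00 at the end of each year.
Periodic rate r = 0.0365 per year.
FV = PMT × [((1+r)^n − 1)/r] = 107,100 × [(1+r)^22 − 1] / r = A$3,522,613.10

A$3,522,613.10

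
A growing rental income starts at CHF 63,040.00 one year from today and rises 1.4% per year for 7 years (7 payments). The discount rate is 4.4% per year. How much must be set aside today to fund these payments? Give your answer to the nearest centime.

Periodic rate r = 0.044 per year.
Growing ordinary annuity: PV = PMT₁ × [1 − ((1+g)/(1+r))^n] / (r − g) = 63,040 × [1 − ((1+0.014)/(1+r))^7] / (r − 0.014) = CHF 387,939.72.

CHF 387,939.72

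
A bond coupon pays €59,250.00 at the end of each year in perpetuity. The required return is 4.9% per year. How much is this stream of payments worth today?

Periodic rate r = 0.049 per year.
Level perpetuity: PV = PMT / r = 59,250 / (0.049) = €1,209,183.67.

€1,209,183.67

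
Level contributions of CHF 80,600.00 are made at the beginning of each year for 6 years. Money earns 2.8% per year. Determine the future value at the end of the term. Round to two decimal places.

CHF 533,267.44

This is an annuity due: 6 deposits of CHF 80,600.00 at the beginning of each year.
Periodic rate r = 0.028 per year.
FV = PMT × [((1+r)^n − 1)/r] × (1+r) = 80,600 × [(1+r)^6 − 1] / r × (1+r) = CHF 533,267.44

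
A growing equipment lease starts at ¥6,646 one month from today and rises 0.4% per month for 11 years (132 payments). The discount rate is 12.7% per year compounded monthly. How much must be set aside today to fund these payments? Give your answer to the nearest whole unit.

¥583,486

Periodic rate r = 0.127/12 per month; n is counted in months.
Growing ordinary annuity: PV = PMT₁ × [1 − ((1+g)/(1+r))^n] / (r − g) = 6,646 × [1 − ((1+0.004)/(1+r))^132] / (r − 0.004) = ¥583,486.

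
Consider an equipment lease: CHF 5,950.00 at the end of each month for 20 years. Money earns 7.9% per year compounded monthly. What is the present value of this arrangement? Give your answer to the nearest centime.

CHF 716,671.24

This is an ordinary annuity: 240 payments of CHF 5,950.00 at the end of each month.
Periodic rate r = 0.079/12 per month; n is counted in months.
PV = PMT × [(1 − (1+r)^−n)/r] = 5,950 × [1 − (1+r)^−240] / r = CHF 716,671.24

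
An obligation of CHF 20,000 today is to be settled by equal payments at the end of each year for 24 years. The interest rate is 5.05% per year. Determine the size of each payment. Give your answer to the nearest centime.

CHF 1,456.48

Level ordinary annuity; solve PV = PMT × [(1 − (1+r)^−n)/r] for PMT.
Periodic rate r = 0.0505 per year.
With n = 24: PMT = 20,000 / ([(1 − (1+r)^−n)/r]) = CHF 1,456.48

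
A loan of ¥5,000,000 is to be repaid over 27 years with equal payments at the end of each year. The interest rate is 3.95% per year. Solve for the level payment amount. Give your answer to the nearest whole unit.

Level ordinary annuity; solve PV = PMT × [(1 − (1+r)^−n)/r] for PMT.
Periodic rate r = 0.0395 per year.
With n = 27: PMT = 5,000,000 / ([(1 − (1+r)^−n)/r]) = ¥304,478

¥304,478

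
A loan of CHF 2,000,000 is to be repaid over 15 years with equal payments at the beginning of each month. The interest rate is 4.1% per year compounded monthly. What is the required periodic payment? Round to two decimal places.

Level annuity due; solve PV = PMT × [(1 − (1+r)^−n)/r] × (1+r) for PMT.
Periodic rate r = 0.041/12 per month; n is counted in months.
With n = 180: PMT = 2,000,000 / ([(1 − (1+r)^−n)/r] × (1+r)) = CHF 14,843.47

CHF 14,843.47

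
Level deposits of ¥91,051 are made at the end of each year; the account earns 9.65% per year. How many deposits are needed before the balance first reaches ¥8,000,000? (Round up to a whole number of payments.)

Periodic rate r = 0.0965 per year.
Ordinary annuity FV: 8,000,000 = 91,051 × [((1+r)^n − 1)/r].
(1+r)^n = 1 + 8,000,000 × r / 91,051, so n = ln(1 + 8,000,000·r/91,051) / ln(1+r) = 24.41.
Round up to a whole number of payments: n = 25.

25 payments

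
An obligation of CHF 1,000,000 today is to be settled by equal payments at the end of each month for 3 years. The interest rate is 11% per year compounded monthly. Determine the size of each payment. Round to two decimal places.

Level ordinary annuity; solve PV = PMT × [(1 − (1+r)^−n)/r] for PMT.
Periodic rate r = 0.11/12 per month; n is counted in months.
With n = 36: PMT = 1,000,000 / ([(1 − (1+r)^−n)/r]) = CHF 32,738.72

CHF 32,738.72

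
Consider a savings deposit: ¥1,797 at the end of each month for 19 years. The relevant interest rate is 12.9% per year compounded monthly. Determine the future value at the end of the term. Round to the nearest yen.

This is an ordinary annuity: 228 deposits of ¥1,797 at the end of each month.
Periodic rate r = 0.129/12 per month; n is counted in months.
FV = PMT × [((1+r)^n − 1)/r] = 1,797 × [(1+r)^228 − 1] / r = ¥1,746,717

¥1,746,717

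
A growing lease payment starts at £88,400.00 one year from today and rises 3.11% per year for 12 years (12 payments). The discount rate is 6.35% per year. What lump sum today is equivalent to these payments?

£846,190.74

Periodic rate r = 0.0635 per year.
Growing ordinary annuity: PV = PMT₁ × [1 − ((1+g)/(1+r))^n] / (r − g) = 88,400 × [1 − ((1+0.0311)/(1+r))^12] / (r − 0.0311) = £846,190.74.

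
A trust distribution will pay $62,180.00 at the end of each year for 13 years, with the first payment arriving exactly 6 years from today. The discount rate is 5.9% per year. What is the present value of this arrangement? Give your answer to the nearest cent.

Ordinary annuity of 13 payments, first payment at period 6.
Periodic rate r = 0.059 per year.
The ordinary-annuity PV formula values the stream one period before the first payment (period 5); discount that back 5 periods:
PV₀ = 62,180 × [1 − (1+r)^−13] / r × (1+r)^−5 = $415,706.28

$415,706.28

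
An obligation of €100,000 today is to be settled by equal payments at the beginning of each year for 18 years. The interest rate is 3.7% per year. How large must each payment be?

Level annuity due; solve PV = PMT × [(1 − (1+r)^−n)/r] × (1+r) for PMT.
Periodic rate r = 0.037 per year.
With n = 18: PMT = 100,000 / ([(1 − (1+r)^−n)/r] × (1+r)) = €7,432.91

€7,432.91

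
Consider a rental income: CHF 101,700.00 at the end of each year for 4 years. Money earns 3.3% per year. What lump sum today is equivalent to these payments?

CHF 375,332.54

This is an ordinary annuity: 4 payments of CHF 101,700.00 at the end of each year.
Periodic rate r = 0.033 per year.
PV = PMT × [(1 − (1+r)^−n)/r] = 101,700 × [1 − (1+r)^−4] / r = CHF 375,332.54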